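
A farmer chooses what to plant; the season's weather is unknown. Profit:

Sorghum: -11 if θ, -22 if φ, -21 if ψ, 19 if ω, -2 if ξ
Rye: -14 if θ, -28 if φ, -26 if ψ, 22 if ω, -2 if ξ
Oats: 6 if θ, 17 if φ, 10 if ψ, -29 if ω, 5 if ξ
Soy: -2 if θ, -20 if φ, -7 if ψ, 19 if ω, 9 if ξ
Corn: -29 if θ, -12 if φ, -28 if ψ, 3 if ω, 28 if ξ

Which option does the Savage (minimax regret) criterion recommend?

Soy

Column bests: θ=6, φ=17, ψ=10, ω=22, ξ=28.
Sorghum regrets: 17, 39, 31, 3, 30 → max 39
Rye regrets: 20, 45, 36, 0, 30 → max 45
Oats regrets: 0, 0, 0, 51, 23 → max 51
Soy regrets: 8, 37, 17, 3, 19 → max 37
Corn regrets: 35, 29, 38, 19, 0 → max 38
Smallest max regret = 37 → Soy.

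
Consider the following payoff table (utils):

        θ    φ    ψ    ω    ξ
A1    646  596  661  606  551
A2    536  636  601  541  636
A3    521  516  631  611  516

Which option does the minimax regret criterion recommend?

Column bests: θ=646, φ=636, ψ=661, ω=611, ξ=636.
A1 regrets: 0, 40, 0, 5, 85 → max 85
A2 regrets: 110, 0, 60, 70, 0 → max 110
A3 regrets: 125, 120, 30, 0, 120 → max 125
Smallest max regret = 85 → A1.

A1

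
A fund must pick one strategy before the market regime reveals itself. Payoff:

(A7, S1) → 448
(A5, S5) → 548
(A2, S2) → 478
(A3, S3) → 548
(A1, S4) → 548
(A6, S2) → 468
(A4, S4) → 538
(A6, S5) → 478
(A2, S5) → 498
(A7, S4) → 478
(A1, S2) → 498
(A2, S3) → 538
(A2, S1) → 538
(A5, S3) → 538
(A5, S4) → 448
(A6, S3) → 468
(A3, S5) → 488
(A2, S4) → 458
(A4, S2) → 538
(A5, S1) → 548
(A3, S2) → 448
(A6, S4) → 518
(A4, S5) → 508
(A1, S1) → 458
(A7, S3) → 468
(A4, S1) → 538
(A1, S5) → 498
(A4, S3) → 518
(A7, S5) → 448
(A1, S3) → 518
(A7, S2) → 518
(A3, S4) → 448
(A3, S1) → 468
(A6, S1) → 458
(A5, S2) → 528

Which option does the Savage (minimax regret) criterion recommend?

A4

Column bests: S1=548, S2=538, S3=548, S4=548, S5=548.
A1 regrets: 90, 40, 30, 0, 50 → max 90
A2 regrets: 10, 60, 10, 90, 50 → max 90
A3 regrets: 80, 90, 0, 100, 60 → max 100
A4 regrets: 10, 0, 30, 10, 40 → max 40
A5 regrets: 0, 10, 10, 100, 0 → max 100
A6 regrets: 90, 70, 80, 30, 70 → max 90
A7 regrets: 100, 20, 80, 70, 100 → max 100
Smallest max regret = 40 → A4.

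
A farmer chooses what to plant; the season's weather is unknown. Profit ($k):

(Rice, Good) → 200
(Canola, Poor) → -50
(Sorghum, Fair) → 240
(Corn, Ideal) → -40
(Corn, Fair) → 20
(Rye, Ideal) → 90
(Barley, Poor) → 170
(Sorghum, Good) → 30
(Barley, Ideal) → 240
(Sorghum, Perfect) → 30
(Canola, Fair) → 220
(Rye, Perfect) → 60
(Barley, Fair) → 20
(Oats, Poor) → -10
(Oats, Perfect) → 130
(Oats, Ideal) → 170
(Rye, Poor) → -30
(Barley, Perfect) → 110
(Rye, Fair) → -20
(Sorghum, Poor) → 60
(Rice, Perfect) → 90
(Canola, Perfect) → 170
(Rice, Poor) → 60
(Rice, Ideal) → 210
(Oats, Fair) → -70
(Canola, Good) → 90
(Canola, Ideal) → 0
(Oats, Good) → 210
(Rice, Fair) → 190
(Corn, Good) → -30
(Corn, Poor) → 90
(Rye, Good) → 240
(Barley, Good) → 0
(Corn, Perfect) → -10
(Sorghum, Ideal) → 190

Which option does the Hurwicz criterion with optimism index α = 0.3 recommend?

Canola: 0.3·220 + 0.7·(-50) = 31
Rye: 0.3·240 + 0.7·(-30) = 51
Oats: 0.3·210 + 0.7·(-70) = 14
Barley: 0.3·240 + 0.7·0 = 72
Sorghum: 0.3·240 + 0.7·30 = 93
Rice: 0.3·210 + 0.7·60 = 105
Corn: 0.3·90 + 0.7·(-40) = -1
Highest Hurwicz score = 105 → Rice.

Rice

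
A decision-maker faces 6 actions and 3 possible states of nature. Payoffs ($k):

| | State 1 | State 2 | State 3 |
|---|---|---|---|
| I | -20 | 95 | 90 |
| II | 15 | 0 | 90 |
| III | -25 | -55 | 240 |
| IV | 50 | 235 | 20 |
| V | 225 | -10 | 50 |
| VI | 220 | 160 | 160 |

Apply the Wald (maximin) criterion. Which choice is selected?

Row minima: I=-20, II=0, III=-55, IV=20, V=-10, VI=160
Best worst-case = 160 → VI.

VI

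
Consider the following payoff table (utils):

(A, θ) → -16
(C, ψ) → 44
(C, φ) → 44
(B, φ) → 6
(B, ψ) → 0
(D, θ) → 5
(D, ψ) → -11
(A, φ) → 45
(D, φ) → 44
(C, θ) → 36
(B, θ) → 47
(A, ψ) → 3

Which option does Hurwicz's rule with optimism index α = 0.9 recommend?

A: 0.9·45 + 0.1·(-16) = 38.9
B: 0.9·47 + 0.1·0 = 42.3
C: 0.9·44 + 0.1·36 = 43.2
D: 0.9·44 + 0.1·(-11) = 38.5
Highest Hurwicz score = 43.2 → C.

C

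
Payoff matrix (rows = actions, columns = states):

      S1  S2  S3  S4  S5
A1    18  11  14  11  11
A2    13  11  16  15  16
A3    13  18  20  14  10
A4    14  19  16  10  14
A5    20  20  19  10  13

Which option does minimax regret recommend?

A5

Column bests: S1=20, S2=20, S3=20, S4=15, S5=16.
A1 regrets: 2, 9, 6, 4, 5 → max 9
A2 regrets: 7, 9, 4, 0, 0 → max 9
A3 regrets: 7, 2, 0, 1, 6 → max 7
A4 regrets: 6, 1, 4, 5, 2 → max 6
A5 regrets: 0, 0, 1, 5, 3 → max 5
Smallest max regret = 5 → A5.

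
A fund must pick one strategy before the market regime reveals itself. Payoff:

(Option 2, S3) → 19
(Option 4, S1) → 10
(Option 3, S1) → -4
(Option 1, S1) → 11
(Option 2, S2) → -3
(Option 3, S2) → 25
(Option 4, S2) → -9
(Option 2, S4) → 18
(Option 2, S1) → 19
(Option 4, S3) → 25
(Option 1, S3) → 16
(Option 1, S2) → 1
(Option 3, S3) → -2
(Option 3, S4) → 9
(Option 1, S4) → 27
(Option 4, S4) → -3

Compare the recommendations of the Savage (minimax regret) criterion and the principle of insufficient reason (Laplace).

Column bests: S1=19, S2=25, S3=25, S4=27.
Option 1 regrets: 8, 24, 9, 0 → max 24
Option 2 regrets: 0, 28, 6, 9 → max 28
Option 3 regrets: 23, 0, 27, 18 → max 27
Option 4 regrets: 9, 34, 0, 30 → max 34
Smallest max regret = 24 → Option 1.
Row averages: Option 1=13.75, Option 2=13.25, Option 3=7, Option 4=5.75
Highest average = 13.75 → Option 1.

minimax regret → Option 1; laplace → Option 1 (agree)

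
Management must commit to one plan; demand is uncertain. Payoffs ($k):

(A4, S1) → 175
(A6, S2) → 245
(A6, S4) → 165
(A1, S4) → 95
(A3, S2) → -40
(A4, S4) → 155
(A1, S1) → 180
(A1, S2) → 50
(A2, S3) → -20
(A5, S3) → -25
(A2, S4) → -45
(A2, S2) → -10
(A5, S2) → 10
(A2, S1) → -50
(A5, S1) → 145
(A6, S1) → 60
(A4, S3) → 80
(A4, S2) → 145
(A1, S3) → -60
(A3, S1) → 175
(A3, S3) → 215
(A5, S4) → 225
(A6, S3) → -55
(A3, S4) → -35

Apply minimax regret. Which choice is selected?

Column bests: S1=180, S2=245, S3=215, S4=225.
A1 regrets: 0, 195, 275, 130 → max 275
A2 regrets: 230, 255, 235, 270 → max 270
A3 regrets: 5, 285, 0, 260 → max 285
A4 regrets: 5, 100, 135, 70 → max 135
A5 regrets: 35, 235, 240, 0 → max 240
A6 regrets: 120, 0, 270, 60 → max 270
Smallest max regret = 135 → A4.

A4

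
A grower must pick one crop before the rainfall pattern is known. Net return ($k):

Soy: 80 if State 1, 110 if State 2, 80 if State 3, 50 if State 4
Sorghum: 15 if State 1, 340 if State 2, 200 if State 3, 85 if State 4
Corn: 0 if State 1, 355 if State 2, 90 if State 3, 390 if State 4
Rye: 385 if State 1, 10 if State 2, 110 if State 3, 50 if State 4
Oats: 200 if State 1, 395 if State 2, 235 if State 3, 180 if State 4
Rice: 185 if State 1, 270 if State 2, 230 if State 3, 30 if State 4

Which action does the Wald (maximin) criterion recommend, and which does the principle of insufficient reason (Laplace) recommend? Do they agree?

Row minima: Soy=50, Sorghum=15, Corn=0, Rye=10, Oats=180, Rice=30
Best worst-case = 180 → Oats.
Row averages: Soy=80, Sorghum=160, Corn=208.75, Rye=138.75, Oats=252.5, Rice=178.75
Highest average = 252.5 → Oats.

maximin → Oats; laplace → Oats (agree)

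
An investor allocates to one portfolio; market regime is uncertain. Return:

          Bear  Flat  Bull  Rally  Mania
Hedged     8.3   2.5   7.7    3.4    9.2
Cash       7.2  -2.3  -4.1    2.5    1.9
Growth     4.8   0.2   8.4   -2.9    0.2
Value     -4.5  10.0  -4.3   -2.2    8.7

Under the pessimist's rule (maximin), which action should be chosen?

Row minima: Hedged=2.5, Cash=-4.1, Growth=-2.9, Value=-4.5
Best worst-case = 2.5 → Hedged.

Hedged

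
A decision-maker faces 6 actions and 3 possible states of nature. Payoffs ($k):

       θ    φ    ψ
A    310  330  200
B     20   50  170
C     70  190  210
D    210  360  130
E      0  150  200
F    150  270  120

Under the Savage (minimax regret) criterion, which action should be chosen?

Column bests: θ=310, φ=360, ψ=210.
A regrets: 0, 30, 10 → max 30
B regrets: 290, 310, 40 → max 310
C regrets: 240, 170, 0 → max 240
D regrets: 100, 0, 80 → max 100
E regrets: 310, 210, 10 → max 310
F regrets: 160, 90, 90 → max 160
Smallest max regret = 30 → A.

A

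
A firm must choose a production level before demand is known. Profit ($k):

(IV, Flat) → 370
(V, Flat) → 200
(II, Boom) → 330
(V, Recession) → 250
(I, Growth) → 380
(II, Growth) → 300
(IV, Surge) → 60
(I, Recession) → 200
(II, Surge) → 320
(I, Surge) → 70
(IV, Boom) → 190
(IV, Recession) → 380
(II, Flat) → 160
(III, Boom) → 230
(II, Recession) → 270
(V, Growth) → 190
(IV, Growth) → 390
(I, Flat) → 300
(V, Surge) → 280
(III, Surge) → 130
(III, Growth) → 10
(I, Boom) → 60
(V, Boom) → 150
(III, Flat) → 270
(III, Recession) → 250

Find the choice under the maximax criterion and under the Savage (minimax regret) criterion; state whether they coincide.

Row maxima: I=380, II=330, III=270, IV=390, V=280
Best best-case = 390 → IV.
Column bests: Recession=380, Flat=370, Growth=390, Boom=330, Surge=320.
I regrets: 180, 70, 10, 270, 250 → max 270
II regrets: 110, 210, 90, 0, 0 → max 210
III regrets: 130, 100, 380, 100, 190 → max 380
IV regrets: 0, 0, 0, 140, 260 → max 260
V regrets: 130, 170, 200, 180, 40 → max 200
Smallest max regret = 200 → V.

maximax → IV; minimax regret → V (disagree)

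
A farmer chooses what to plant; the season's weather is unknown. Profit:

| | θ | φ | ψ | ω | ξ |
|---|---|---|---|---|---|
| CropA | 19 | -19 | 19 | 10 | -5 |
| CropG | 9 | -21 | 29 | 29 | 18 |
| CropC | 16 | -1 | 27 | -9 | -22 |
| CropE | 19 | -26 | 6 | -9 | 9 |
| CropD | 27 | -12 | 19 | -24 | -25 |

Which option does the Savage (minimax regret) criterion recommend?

Column bests: θ=27, φ=-1, ψ=29, ω=29, ξ=18.
CropA regrets: 8, 18, 10, 19, 23 → max 23
CropG regrets: 18, 20, 0, 0, 0 → max 20
CropC regrets: 11, 0, 2, 38, 40 → max 40
CropE regrets: 8, 25, 23, 38, 9 → max 38
CropD regrets: 0, 11, 10, 53, 43 → max 53
Smallest max regret = 20 → CropG.

CropG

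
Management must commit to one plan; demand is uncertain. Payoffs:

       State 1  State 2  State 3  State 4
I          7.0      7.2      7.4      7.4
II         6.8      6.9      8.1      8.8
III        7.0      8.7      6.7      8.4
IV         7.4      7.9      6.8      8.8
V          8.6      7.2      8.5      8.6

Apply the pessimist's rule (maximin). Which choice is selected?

Row minima: I=7.0, II=6.8, III=6.7, IV=6.8, V=7.2
Best worst-case = 7.2 → V.

V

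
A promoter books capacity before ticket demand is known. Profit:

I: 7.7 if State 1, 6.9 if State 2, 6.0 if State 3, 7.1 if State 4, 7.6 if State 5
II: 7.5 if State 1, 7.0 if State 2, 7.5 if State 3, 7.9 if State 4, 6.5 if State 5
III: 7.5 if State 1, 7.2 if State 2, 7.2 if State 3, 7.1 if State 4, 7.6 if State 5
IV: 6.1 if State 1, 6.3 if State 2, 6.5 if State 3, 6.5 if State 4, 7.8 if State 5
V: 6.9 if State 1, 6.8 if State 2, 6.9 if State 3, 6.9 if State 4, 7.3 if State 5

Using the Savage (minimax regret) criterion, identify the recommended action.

III

Column bests: State 1=7.7, State 2=7.2, State 3=7.5, State 4=7.9, State 5=7.8.
I regrets: 0.0, 0.3, 1.5, 0.8, 0.2 → max 1.5
II regrets: 0.2, 0.2, 0.0, 0.0, 1.3 → max 1.3
III regrets: 0.2, 0.0, 0.3, 0.8, 0.2 → max 0.8
IV regrets: 1.6, 0.9, 1.0, 1.4, 0.0 → max 1.6
V regrets: 0.8, 0.4, 0.6, 1.0, 0.5 → max 1.0
Smallest max regret = 0.8 → III.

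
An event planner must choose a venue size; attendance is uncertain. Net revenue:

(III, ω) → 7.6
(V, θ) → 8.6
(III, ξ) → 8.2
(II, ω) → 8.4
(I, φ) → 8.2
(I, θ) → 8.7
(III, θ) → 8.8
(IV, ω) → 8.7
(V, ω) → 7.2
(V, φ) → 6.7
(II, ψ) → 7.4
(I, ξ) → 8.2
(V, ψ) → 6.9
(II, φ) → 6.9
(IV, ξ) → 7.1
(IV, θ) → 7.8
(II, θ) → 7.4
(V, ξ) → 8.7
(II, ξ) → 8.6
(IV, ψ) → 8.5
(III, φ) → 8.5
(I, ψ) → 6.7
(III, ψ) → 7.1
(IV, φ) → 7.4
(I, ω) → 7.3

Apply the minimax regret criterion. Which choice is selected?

Column bests: θ=8.8, φ=8.5, ψ=8.5, ω=8.7, ξ=8.7.
I regrets: 0.1, 0.3, 1.8, 1.4, 0.5 → max 1.8
II regrets: 1.4, 1.6, 1.1, 0.3, 0.1 → max 1.6
III regrets: 0.0, 0.0, 1.4, 1.1, 0.5 → max 1.4
IV regrets: 1.0, 1.1, 0.0, 0.0, 1.6 → max 1.6
V regrets: 0.2, 1.8, 1.6, 1.5, 0.0 → max 1.8
Smallest max regret = 1.4 → III.

III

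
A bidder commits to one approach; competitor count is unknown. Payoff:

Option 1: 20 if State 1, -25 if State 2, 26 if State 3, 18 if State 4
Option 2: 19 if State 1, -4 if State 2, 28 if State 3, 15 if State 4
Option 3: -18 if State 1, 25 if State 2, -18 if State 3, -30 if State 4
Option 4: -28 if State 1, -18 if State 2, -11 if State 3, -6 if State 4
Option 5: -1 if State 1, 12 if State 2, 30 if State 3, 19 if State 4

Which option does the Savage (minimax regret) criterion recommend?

Option 5

Column bests: State 1=20, State 2=25, State 3=30, State 4=19.
Option 1 regrets: 0, 50, 4, 1 → max 50
Option 2 regrets: 1, 29, 2, 4 → max 29
Option 3 regrets: 38, 0, 48, 49 → max 49
Option 4 regrets: 48, 43, 41, 25 → max 48
Option 5 regrets: 21, 13, 0, 0 → max 21
Smallest max regret = 21 → Option 5.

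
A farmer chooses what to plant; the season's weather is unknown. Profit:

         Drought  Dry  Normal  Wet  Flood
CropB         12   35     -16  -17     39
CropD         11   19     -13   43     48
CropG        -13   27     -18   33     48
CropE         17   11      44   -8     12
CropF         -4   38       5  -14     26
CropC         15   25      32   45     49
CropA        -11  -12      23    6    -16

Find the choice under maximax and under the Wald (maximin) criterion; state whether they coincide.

maximax → CropC; maximin → CropC (agree)

Row maxima: CropB=39, CropD=48, CropG=48, CropE=44, CropF=38, CropC=49, CropA=23
Best best-case = 49 → CropC.
Row minima: CropB=-17, CropD=-13, CropG=-18, CropE=-8, CropF=-14, CropC=15, CropA=-16
Best worst-case = 15 → CropC.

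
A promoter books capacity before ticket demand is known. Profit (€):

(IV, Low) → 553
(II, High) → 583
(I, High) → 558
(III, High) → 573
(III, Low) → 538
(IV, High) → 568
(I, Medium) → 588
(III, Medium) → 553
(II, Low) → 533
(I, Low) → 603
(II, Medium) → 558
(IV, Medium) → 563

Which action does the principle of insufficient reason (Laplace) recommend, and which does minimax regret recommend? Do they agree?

Row averages: I=583, II=558, III=1664/3, IV=1684/3
Highest average = 583 → I.
Column bests: Low=603, Medium=588, High=583.
I regrets: 0, 0, 25 → max 25
II regrets: 70, 30, 0 → max 70
III regrets: 65, 35, 10 → max 65
IV regrets: 50, 25, 15 → max 50
Smallest max regret = 25 → I.

laplace → I; minimax regret → I (agree)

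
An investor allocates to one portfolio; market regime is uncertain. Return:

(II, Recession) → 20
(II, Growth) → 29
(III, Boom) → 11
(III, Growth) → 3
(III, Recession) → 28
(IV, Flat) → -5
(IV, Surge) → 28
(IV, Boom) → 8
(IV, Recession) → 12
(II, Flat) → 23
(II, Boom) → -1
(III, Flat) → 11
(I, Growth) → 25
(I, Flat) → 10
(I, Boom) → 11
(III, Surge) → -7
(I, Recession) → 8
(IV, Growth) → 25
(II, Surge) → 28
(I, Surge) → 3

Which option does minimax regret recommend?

II

Column bests: Recession=28, Flat=23, Growth=29, Boom=11, Surge=28.
I regrets: 20, 13, 4, 0, 25 → max 25
II regrets: 8, 0, 0, 12, 0 → max 12
III regrets: 0, 12, 26, 0, 35 → max 35
IV regrets: 16, 28, 4, 3, 0 → max 28
Smallest max regret = 12 → II.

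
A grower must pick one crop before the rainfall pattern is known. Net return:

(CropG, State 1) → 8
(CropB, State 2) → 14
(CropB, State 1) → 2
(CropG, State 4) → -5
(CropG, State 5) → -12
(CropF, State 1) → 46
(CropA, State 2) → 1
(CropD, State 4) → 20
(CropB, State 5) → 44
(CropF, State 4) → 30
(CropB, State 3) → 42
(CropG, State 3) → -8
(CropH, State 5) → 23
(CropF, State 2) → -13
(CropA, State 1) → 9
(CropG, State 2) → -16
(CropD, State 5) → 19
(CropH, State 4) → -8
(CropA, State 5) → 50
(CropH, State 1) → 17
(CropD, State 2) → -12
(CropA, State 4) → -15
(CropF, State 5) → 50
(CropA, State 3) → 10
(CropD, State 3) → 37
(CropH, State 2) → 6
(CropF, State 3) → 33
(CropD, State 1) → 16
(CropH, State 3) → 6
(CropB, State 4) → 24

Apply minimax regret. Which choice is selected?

CropF

Column bests: State 1=46, State 2=14, State 3=42, State 4=30, State 5=50.
CropF regrets: 0, 27, 9, 0, 0 → max 27
CropD regrets: 30, 26, 5, 10, 31 → max 31
CropG regrets: 38, 30, 50, 35, 62 → max 62
CropH regrets: 29, 8, 36, 38, 27 → max 38
CropA regrets: 37, 13, 32, 45, 0 → max 45
CropB regrets: 44, 0, 0, 6, 6 → max 44
Smallest max regret = 27 → CropF.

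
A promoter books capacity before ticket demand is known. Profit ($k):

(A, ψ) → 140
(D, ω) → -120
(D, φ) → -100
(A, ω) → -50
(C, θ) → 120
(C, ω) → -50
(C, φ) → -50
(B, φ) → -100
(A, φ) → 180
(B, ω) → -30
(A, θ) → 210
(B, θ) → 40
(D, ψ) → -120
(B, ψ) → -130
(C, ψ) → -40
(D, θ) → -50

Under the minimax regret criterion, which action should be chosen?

Column bests: θ=210, φ=180, ψ=140, ω=-30.
A regrets: 0, 0, 0, 20 → max 20
B regrets: 170, 280, 270, 0 → max 280
C regrets: 90, 230, 180, 20 → max 230
D regrets: 260, 280, 260, 90 → max 280
Smallest max regret = 20 → A.

A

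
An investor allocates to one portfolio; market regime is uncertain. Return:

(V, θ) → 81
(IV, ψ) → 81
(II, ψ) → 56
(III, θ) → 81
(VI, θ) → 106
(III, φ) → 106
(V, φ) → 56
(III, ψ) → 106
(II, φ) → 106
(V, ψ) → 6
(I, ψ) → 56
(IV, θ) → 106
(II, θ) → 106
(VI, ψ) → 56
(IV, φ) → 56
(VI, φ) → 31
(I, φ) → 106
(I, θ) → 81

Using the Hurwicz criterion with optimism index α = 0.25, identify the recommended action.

I: 0.25·106 + 0.75·56 = 68.5
II: 0.25·106 + 0.75·56 = 68.5
III: 0.25·106 + 0.75·81 = 87.25
IV: 0.25·106 + 0.75·56 = 68.5
V: 0.25·81 + 0.75·6 = 24.75
VI: 0.25·106 + 0.75·31 = 49.75
Highest Hurwicz score = 87.25 → III.

III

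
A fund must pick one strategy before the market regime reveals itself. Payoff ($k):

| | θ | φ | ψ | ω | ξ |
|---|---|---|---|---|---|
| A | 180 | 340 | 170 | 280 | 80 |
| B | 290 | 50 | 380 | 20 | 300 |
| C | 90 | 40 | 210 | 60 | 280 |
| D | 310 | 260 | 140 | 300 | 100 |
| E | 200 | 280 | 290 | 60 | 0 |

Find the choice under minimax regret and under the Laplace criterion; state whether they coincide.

Column bests: θ=310, φ=340, ψ=380, ω=300, ξ=300.
A regrets: 130, 0, 210, 20, 220 → max 220
B regrets: 20, 290, 0, 280, 0 → max 290
C regrets: 220, 300, 170, 240, 20 → max 300
D regrets: 0, 80, 240, 0, 200 → max 240
E regrets: 110, 60, 90, 240, 300 → max 300
Smallest max regret = 220 → A.
Row averages: A=210, B=208, C=136, D=222, E=166
Highest average = 222 → D.

minimax regret → A; laplace → D (disagree)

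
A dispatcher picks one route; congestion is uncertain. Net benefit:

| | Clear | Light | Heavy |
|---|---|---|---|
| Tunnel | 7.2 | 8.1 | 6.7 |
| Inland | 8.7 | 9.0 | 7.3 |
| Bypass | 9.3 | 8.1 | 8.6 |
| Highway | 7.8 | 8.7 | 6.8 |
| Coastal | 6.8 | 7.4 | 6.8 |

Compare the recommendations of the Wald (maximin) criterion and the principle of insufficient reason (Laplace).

Row minima: Tunnel=6.7, Inland=7.3, Bypass=8.1, Highway=6.8, Coastal=6.8
Best worst-case = 8.1 → Bypass.
Row averages: Tunnel=22/3, Inland=25/3, Bypass=26/3, Highway=233/30, Coastal=7
Highest average = 26/3 → Bypass.

maximin → Bypass; laplace → Bypass (agree)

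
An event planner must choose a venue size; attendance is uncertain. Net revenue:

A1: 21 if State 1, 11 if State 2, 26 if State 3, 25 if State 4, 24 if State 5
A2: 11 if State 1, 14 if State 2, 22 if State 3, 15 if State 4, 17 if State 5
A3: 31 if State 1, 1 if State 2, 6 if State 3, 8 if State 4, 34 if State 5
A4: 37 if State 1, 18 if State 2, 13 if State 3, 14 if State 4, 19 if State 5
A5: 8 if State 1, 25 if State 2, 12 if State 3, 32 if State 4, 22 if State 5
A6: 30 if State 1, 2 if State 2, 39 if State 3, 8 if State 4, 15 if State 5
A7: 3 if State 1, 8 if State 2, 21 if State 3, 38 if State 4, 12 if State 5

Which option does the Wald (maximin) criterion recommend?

A4

Row minima: A1=11, A2=11, A3=1, A4=13, A5=8, A6=2, A7=3
Best worst-case = 13 → A4.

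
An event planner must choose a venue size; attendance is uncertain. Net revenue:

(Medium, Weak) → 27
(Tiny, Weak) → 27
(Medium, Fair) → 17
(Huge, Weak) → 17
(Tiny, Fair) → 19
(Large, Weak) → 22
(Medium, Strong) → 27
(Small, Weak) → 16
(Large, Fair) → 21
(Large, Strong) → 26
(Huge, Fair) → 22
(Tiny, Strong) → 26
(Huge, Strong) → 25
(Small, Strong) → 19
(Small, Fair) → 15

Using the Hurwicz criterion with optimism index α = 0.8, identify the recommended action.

Tiny: 0.8·27 + 0.2·19 = 25.4
Small: 0.8·19 + 0.2·15 = 18.2
Medium: 0.8·27 + 0.2·17 = 25
Large: 0.8·26 + 0.2·21 = 25
Huge: 0.8·25 + 0.2·17 = 23.4
Highest Hurwicz score = 25.4 → Tiny.

Tiny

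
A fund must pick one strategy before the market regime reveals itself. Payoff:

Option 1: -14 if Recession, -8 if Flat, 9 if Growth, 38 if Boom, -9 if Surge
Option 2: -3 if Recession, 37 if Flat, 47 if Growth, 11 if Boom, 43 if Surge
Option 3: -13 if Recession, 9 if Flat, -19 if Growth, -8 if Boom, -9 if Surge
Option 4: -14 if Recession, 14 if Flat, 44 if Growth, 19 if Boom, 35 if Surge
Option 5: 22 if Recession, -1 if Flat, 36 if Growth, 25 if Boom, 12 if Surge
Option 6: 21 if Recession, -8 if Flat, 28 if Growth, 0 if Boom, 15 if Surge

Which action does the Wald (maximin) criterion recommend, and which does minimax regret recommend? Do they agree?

maximin → Option 5; minimax regret → Option 2 (disagree)

Row minima: Option 1=-14, Option 2=-3, Option 3=-19, Option 4=-14, Option 5=-1, Option 6=-8
Best worst-case = -1 → Option 5.
Column bests: Recession=22, Flat=37, Growth=47, Boom=38, Surge=43.
Option 1 regrets: 36, 45, 38, 0, 52 → max 52
Option 2 regrets: 25, 0, 0, 27, 0 → max 27
Option 3 regrets: 35, 28, 66, 46, 52 → max 66
Option 4 regrets: 36, 23, 3, 19, 8 → max 36
Option 5 regrets: 0, 38, 11, 13, 31 → max 38
Option 6 regrets: 1, 45, 19, 38, 28 → max 45
Smallest max regret = 27 → Option 2.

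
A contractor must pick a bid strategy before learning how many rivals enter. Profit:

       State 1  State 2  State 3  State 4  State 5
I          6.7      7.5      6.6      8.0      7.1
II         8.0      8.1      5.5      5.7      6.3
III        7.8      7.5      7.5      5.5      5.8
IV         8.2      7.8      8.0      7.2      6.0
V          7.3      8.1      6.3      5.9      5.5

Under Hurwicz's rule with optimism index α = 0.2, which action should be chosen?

I: 0.2·8.0 + 0.8·6.6 = 6.88
II: 0.2·8.1 + 0.8·5.5 = 6.02
III: 0.2·7.8 + 0.8·5.5 = 5.96
IV: 0.2·8.2 + 0.8·6.0 = 6.44
V: 0.2·8.1 + 0.8·5.5 = 6.02
Highest Hurwicz score = 6.88 → I.

I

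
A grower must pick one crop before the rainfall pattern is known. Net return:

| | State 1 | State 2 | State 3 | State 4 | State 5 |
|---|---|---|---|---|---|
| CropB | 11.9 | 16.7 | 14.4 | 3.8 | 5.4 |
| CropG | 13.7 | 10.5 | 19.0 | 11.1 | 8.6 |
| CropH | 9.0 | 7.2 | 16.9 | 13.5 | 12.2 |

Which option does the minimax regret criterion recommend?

Column bests: State 1=13.7, State 2=16.7, State 3=19.0, State 4=13.5, State 5=12.2.
CropB regrets: 1.8, 0.0, 4.6, 9.7, 6.8 → max 9.7
CropG regrets: 0.0, 6.2, 0.0, 2.4, 3.6 → max 6.2
CropH regrets: 4.7, 9.5, 2.1, 0.0, 0.0 → max 9.5
Smallest max regret = 6.2 → CropG.

CropG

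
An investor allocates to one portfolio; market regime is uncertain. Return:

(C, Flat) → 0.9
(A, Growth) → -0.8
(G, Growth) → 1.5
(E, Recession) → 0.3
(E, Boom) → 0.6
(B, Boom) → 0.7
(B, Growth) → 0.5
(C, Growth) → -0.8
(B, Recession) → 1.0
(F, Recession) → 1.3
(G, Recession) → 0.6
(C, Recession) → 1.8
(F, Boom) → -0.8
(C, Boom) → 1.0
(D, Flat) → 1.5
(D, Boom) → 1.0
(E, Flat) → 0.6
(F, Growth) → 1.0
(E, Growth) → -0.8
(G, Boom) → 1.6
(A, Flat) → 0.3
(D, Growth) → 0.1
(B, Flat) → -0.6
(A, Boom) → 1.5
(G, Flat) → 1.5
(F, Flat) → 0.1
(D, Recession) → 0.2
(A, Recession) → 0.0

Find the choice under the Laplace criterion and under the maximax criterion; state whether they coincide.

Row averages: A=0.25, B=0.4, C=0.725, D=0.7, E=0.175, F=0.4, G=1.3
Highest average = 1.3 → G.
Row maxima: A=1.5, B=1.0, C=1.8, D=1.5, E=0.6, F=1.3, G=1.6
Best best-case = 1.8 → C.

laplace → G; maximax → C (disagree)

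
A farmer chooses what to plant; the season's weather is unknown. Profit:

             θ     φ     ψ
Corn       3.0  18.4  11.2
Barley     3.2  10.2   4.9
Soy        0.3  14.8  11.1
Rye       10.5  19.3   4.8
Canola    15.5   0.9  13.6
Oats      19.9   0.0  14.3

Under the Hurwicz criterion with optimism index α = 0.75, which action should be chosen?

Corn: 0.75·18.4 + 0.25·3.0 = 14.55
Barley: 0.75·10.2 + 0.25·3.2 = 8.45
Soy: 0.75·14.8 + 0.25·0.3 = 11.175
Rye: 0.75·19.3 + 0.25·4.8 = 15.675
Canola: 0.75·15.5 + 0.25·0.9 = 11.85
Oats: 0.75·19.9 + 0.25·0.0 = 14.925
Highest Hurwicz score = 15.675 → Rye.

Rye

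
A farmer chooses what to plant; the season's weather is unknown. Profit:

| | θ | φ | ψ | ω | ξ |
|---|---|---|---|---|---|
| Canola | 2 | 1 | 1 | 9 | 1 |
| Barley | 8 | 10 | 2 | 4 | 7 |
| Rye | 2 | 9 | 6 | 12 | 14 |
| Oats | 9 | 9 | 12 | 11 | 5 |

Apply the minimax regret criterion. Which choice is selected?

Rye

Column bests: θ=9, φ=10, ψ=12, ω=12, ξ=14.
Canola regrets: 7, 9, 11, 3, 13 → max 13
Barley regrets: 1, 0, 10, 8, 7 → max 10
Rye regrets: 7, 1, 6, 0, 0 → max 7
Oats regrets: 0, 1, 0, 1, 9 → max 9
Smallest max regret = 7 → Rye.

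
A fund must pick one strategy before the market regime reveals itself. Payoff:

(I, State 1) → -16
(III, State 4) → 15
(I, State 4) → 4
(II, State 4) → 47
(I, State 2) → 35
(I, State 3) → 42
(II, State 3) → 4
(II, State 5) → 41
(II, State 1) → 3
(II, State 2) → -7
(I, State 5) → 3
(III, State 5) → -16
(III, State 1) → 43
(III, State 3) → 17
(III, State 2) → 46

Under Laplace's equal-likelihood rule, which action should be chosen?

Row averages: I=13.6, II=17.6, III=21
Highest average = 21 → III.

III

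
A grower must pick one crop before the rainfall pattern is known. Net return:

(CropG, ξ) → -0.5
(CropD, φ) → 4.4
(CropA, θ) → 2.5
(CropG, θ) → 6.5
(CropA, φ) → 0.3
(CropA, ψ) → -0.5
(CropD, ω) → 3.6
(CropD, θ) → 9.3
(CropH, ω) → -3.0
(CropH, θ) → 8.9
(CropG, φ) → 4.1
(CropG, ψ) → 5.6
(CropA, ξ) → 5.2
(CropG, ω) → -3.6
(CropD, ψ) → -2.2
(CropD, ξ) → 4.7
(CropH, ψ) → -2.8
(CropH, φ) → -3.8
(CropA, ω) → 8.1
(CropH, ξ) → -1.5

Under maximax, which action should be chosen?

CropD

Row maxima: CropG=6.5, CropA=8.1, CropD=9.3, CropH=8.9
Best best-case = 9.3 → CropD.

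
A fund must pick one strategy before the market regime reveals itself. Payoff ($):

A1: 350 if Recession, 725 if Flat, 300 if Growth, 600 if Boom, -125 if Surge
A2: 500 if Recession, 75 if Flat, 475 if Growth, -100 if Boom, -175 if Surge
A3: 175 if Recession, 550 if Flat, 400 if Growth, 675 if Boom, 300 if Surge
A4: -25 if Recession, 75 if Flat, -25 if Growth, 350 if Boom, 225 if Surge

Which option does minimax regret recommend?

A3

Column bests: Recession=500, Flat=725, Growth=475, Boom=675, Surge=300.
A1 regrets: 150, 0, 175, 75, 425 → max 425
A2 regrets: 0, 650, 0, 775, 475 → max 775
A3 regrets: 325, 175, 75, 0, 0 → max 325
A4 regrets: 525, 650, 500, 325, 75 → max 650
Smallest max regret = 325 → A3.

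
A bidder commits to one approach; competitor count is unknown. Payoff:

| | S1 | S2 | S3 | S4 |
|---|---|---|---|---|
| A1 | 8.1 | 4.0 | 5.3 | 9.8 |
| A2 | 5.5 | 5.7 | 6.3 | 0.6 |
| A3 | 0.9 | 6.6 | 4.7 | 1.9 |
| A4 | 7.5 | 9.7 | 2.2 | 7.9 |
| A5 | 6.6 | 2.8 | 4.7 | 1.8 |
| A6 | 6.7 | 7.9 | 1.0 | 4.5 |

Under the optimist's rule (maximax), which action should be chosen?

A1

Row maxima: A1=9.8, A2=6.3, A3=6.6, A4=9.7, A5=6.6, A6=7.9
Best best-case = 9.8 → A1.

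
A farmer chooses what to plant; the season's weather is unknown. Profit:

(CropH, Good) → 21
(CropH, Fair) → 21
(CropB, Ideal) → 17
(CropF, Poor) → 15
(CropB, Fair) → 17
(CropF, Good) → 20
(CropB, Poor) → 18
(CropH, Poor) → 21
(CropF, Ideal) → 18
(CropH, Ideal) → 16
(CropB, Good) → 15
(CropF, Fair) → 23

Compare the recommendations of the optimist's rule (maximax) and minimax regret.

Row maxima: CropF=23, CropH=21, CropB=18
Best best-case = 23 → CropF.
Column bests: Poor=21, Fair=23, Good=21, Ideal=18.
CropF regrets: 6, 0, 1, 0 → max 6
CropH regrets: 0, 2, 0, 2 → max 2
CropB regrets: 3, 6, 6, 1 → max 6
Smallest max regret = 2 → CropH.

maximax → CropF; minimax regret → CropH (disagree)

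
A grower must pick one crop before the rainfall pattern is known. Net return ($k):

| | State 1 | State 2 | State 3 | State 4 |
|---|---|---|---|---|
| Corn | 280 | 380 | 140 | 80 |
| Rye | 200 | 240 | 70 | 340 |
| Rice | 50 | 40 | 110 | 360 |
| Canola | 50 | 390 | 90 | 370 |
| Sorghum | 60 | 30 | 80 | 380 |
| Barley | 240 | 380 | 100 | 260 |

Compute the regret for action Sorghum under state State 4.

0

Best payoff under State 4 is 380.
Regret = 380 − 380 = 0.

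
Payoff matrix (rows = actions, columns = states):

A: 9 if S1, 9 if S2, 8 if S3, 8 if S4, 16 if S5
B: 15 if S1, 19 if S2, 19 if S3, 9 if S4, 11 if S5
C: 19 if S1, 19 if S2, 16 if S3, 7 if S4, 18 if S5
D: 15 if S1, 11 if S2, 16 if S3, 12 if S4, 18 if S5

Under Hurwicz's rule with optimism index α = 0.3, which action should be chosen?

D

A: 0.3·16 + 0.7·8 = 10.4
B: 0.3·19 + 0.7·9 = 12
C: 0.3·19 + 0.7·7 = 10.6
D: 0.3·18 + 0.7·11 = 13.1
Highest Hurwicz score = 13.1 → D.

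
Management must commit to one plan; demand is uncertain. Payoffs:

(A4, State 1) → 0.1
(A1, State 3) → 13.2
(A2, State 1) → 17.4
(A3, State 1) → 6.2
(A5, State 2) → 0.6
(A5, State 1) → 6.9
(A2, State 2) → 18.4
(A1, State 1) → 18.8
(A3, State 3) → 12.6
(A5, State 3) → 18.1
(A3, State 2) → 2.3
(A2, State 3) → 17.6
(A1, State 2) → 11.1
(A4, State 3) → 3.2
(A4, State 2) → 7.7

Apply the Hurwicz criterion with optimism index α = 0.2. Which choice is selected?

A1: 0.2·18.8 + 0.8·11.1 = 12.64
A2: 0.2·18.4 + 0.8·17.4 = 17.6
A3: 0.2·12.6 + 0.8·2.3 = 4.36
A4: 0.2·7.7 + 0.8·0.1 = 1.62
A5: 0.2·18.1 + 0.8·0.6 = 4.1
Highest Hurwicz score = 17.6 → A2.

A2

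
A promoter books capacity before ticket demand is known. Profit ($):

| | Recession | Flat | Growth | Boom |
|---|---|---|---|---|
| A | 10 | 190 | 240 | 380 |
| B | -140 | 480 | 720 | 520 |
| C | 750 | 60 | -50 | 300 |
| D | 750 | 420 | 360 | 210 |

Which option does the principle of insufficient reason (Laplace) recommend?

Row averages: A=205, B=395, C=265, D=435
Highest average = 435 → D.

D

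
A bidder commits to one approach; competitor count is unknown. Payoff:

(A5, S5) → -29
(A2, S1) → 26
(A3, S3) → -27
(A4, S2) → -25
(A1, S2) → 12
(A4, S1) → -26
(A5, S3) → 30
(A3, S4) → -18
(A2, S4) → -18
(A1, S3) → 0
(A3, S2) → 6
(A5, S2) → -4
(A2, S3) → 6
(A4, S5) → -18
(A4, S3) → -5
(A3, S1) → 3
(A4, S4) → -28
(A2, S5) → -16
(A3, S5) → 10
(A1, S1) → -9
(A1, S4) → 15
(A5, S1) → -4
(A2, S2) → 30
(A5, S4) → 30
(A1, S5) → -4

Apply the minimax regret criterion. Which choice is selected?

Column bests: S1=26, S2=30, S3=30, S4=30, S5=10.
A1 regrets: 35, 18, 30, 15, 14 → max 35
A2 regrets: 0, 0, 24, 48, 26 → max 48
A3 regrets: 23, 24, 57, 48, 0 → max 57
A4 regrets: 52, 55, 35, 58, 28 → max 58
A5 regrets: 30, 34, 0, 0, 39 → max 39
Smallest max regret = 35 → A1.

A1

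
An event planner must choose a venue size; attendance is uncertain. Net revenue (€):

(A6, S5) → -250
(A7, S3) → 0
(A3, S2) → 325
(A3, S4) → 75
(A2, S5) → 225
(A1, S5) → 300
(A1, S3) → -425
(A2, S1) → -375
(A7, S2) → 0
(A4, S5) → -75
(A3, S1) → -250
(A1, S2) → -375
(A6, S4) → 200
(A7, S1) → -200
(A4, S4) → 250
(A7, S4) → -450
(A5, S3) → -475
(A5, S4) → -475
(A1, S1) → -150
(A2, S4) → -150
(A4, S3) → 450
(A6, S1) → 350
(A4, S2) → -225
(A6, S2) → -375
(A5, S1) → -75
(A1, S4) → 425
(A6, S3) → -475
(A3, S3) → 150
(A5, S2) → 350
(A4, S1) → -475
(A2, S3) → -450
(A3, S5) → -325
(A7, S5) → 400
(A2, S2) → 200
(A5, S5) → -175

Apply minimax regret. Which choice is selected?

A3

Column bests: S1=350, S2=350, S3=450, S4=425, S5=400.
A1 regrets: 500, 725, 875, 0, 100 → max 875
A2 regrets: 725, 150, 900, 575, 175 → max 900
A3 regrets: 600, 25, 300, 350, 725 → max 725
A4 regrets: 825, 575, 0, 175, 475 → max 825
A5 regrets: 425, 0, 925, 900, 575 → max 925
A6 regrets: 0, 725, 925, 225, 650 → max 925
A7 regrets: 550, 350, 450, 875, 0 → max 875
Smallest max regret = 725 → A3.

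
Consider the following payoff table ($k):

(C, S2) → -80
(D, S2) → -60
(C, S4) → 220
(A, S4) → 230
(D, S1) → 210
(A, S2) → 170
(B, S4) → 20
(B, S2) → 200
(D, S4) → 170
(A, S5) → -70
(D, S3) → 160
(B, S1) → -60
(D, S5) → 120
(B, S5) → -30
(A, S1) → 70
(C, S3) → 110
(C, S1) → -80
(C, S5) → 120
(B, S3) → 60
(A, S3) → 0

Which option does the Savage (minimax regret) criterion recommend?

A

Column bests: S1=210, S2=200, S3=160, S4=230, S5=120.
A regrets: 140, 30, 160, 0, 190 → max 190
B regrets: 270, 0, 100, 210, 150 → max 270
C regrets: 290, 280, 50, 10, 0 → max 290
D regrets: 0, 260, 0, 60, 0 → max 260
Smallest max regret = 190 → A.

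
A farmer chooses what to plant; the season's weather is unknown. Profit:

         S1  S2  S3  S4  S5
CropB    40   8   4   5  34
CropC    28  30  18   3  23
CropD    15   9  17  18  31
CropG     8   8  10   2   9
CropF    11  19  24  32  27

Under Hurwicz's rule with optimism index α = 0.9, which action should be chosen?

CropB

CropB: 0.9·40 + 0.1·4 = 36.4
CropC: 0.9·30 + 0.1·3 = 27.3
CropD: 0.9·31 + 0.1·9 = 28.8
CropG: 0.9·10 + 0.1·2 = 9.2
CropF: 0.9·32 + 0.1·11 = 29.9
Highest Hurwicz score = 36.4 → CropB.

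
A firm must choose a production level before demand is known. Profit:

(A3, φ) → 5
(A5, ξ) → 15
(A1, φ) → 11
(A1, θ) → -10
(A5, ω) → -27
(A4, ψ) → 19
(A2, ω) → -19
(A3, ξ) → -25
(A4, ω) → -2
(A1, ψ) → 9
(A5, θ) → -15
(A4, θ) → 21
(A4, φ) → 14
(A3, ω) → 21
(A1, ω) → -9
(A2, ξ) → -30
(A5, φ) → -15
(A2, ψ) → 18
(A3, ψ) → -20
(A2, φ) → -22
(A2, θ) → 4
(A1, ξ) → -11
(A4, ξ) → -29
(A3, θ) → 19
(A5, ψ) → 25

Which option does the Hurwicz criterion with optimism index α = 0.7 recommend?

A1: 0.7·11 + 0.3·(-11) = 4.4
A2: 0.7·18 + 0.3·(-30) = 3.6
A3: 0.7·21 + 0.3·(-25) = 7.2
A4: 0.7·21 + 0.3·(-29) = 6
A5: 0.7·25 + 0.3·(-27) = 9.4
Highest Hurwicz score = 9.4 → A5.

A5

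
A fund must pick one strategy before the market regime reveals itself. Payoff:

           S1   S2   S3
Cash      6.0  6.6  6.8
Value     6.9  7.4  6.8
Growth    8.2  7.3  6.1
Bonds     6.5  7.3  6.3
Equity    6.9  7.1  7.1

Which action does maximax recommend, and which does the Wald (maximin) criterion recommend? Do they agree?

Row maxima: Cash=6.8, Value=7.4, Growth=8.2, Bonds=7.3, Equity=7.1
Best best-case = 8.2 → Growth.
Row minima: Cash=6.0, Value=6.8, Growth=6.1, Bonds=6.3, Equity=6.9
Best worst-case = 6.9 → Equity.

maximax → Growth; maximin → Equity (disagree)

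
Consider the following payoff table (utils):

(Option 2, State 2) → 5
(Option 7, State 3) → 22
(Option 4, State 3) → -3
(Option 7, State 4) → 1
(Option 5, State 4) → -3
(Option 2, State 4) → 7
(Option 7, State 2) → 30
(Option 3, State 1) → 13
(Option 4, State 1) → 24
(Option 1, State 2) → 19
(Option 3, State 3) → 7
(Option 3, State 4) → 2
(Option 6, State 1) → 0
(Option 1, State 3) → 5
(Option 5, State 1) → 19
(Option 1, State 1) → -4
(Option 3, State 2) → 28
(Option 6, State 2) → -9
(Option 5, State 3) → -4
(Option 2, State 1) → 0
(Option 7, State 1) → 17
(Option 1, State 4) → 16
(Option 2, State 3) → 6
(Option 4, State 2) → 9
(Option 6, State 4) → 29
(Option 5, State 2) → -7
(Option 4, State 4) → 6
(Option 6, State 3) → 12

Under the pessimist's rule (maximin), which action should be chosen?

Row minima: Option 1=-4, Option 2=0, Option 3=2, Option 4=-3, Option 5=-7, Option 6=-9, Option 7=1
Best worst-case = 2 → Option 3.

Option 3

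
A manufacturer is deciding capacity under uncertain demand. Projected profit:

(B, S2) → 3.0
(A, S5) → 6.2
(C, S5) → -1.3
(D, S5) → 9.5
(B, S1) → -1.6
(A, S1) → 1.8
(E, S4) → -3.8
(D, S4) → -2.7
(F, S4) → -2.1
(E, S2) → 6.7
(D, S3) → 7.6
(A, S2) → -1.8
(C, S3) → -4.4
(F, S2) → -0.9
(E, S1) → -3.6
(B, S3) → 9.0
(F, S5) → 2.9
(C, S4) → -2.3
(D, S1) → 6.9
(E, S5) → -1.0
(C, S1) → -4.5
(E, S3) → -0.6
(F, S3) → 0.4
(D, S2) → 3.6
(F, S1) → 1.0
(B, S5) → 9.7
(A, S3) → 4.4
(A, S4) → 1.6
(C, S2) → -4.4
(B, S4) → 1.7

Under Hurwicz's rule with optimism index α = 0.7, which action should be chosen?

B

A: 0.7·6.2 + 0.3·(-1.8) = 3.8
B: 0.7·9.7 + 0.3·(-1.6) = 6.31
C: 0.7·(-1.3) + 0.3·(-4.5) = -2.26
D: 0.7·9.5 + 0.3·(-2.7) = 5.84
E: 0.7·6.7 + 0.3·(-3.8) = 3.55
F: 0.7·2.9 + 0.3·(-2.1) = 1.4
Highest Hurwicz score = 6.31 → B.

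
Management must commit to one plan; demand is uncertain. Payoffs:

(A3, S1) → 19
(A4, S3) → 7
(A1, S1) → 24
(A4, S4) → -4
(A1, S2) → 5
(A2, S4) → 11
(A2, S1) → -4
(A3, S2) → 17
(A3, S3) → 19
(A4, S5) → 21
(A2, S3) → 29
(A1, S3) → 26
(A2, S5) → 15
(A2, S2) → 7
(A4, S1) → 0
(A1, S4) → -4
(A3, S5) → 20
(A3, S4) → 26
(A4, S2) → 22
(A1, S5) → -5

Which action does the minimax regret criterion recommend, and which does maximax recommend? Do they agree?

Column bests: S1=24, S2=22, S3=29, S4=26, S5=21.
A1 regrets: 0, 17, 3, 30, 26 → max 30
A2 regrets: 28, 15, 0, 15, 6 → max 28
A3 regrets: 5, 5, 10, 0, 1 → max 10
A4 regrets: 24, 0, 22, 30, 0 → max 30
Smallest max regret = 10 → A3.
Row maxima: A1=26, A2=29, A3=26, A4=22
Best best-case = 29 → A2.

minimax regret → A3; maximax → A2 (disagree)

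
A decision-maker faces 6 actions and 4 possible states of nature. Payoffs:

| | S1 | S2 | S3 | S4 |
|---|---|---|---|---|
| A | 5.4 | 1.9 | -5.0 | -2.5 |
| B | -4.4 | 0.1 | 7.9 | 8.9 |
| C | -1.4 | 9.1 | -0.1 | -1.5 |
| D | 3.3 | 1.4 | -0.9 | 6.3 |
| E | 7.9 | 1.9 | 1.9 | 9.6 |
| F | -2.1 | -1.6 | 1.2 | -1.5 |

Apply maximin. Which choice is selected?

Row minima: A=-5.0, B=-4.4, C=-1.5, D=-0.9, E=1.9, F=-2.1
Best worst-case = 1.9 → E.

E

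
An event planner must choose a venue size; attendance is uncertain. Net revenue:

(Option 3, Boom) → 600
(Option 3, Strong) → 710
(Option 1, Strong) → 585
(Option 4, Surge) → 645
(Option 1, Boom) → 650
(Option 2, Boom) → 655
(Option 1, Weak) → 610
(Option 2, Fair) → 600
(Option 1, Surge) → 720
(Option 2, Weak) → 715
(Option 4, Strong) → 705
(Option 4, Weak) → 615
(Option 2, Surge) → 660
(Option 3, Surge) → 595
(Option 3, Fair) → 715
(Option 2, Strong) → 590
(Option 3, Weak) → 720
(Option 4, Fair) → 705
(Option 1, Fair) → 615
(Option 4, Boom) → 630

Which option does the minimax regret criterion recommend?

Option 4

Column bests: Weak=720, Fair=715, Strong=710, Boom=655, Surge=720.
Option 1 regrets: 110, 100, 125, 5, 0 → max 125
Option 2 regrets: 5, 115, 120, 0, 60 → max 120
Option 3 regrets: 0, 0, 0, 55, 125 → max 125
Option 4 regrets: 105, 10, 5, 25, 75 → max 105
Smallest max regret = 105 → Option 4.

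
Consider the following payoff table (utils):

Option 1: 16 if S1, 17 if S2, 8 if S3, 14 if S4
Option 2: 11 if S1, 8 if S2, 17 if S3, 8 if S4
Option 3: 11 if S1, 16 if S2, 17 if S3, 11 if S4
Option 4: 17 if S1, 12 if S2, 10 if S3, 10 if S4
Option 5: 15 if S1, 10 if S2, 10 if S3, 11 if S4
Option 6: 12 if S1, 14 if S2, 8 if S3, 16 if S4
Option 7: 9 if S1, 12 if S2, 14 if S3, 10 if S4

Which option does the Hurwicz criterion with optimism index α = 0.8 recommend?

Option 3

Option 1: 0.8·17 + 0.2·8 = 15.2
Option 2: 0.8·17 + 0.2·8 = 15.2
Option 3: 0.8·17 + 0.2·11 = 15.8
Option 4: 0.8·17 + 0.2·10 = 15.6
Option 5: 0.8·15 + 0.2·10 = 14
Option 6: 0.8·16 + 0.2·8 = 14.4
Option 7: 0.8·14 + 0.2·9 = 13
Highest Hurwicz score = 15.8 → Option 3.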